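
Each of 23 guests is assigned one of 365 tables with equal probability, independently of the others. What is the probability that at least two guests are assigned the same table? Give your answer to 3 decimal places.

It's easier to compute the probability that all 23 are distinct.
P(all distinct) = 365/365 · 364/365 · ··· · 343/365 ≈ 0.493.
So the probability of at least one match is 1 − 0.493 = 0.507.

0.507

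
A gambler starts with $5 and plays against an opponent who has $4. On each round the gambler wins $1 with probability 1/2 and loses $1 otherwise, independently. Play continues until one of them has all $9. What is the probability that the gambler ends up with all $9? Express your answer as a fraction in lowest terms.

5/9

With a fair step, P(i) = ½P(i−1) + ½P(i+1) with P(0)=0, P(9)=1 has the linear solution P(i) = i/9.
P(5) = 5/9.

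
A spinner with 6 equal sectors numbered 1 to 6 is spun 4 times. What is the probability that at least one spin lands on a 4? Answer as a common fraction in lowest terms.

P(no spin lands on a 4) = (5/6)^4 = 625/1296.
P(at least one) = 1 − 625/1296 = 671/1296.

671/1296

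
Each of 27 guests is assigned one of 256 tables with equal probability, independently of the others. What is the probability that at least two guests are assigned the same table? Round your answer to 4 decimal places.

It's easier to compute the probability that all 27 are distinct.
P(all distinct) = 256/256 · 255/256 · ··· · 230/256 ≈ 0.2415.
So the probability of at least one match is 1 − 0.2415 = 0.7585.

0.7585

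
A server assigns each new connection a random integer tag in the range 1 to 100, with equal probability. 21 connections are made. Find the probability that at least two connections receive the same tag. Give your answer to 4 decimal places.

It's easier to compute the probability that all 21 are distinct.
P(all distinct) = 100/100 · 99/100 · ··· · 80/100 ≈ 0.1043.
So the probability of at least one match is 1 − 0.1043 = 0.8957.

0.8957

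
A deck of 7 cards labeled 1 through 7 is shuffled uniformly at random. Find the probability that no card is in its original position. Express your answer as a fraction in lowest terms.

103/280

This is the derangement probability: permutations of 7 with no fixed point.
D(7) = 7! · (1 − 1/1! + 1/2! − ··· + (−1)^7/7!) = 1854.
P = 1854/5040 = 103/280.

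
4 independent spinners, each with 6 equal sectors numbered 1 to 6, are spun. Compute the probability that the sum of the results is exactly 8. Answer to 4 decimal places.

There are 6^4 = 1296 equally likely outcomes.
The number of ordered 4-tuples from {1,…,6} summing to 8 is 35.
P(sum = 8) = 35/1296 ≈ 0.0270.

0.0270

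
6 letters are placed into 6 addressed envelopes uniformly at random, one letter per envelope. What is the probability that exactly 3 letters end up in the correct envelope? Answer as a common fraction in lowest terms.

1/18

Choose which 3 of the 6 are fixed: C(6,3) = 20 ways.
The remaining 3 must have no fixed point: D(3) = 2.
P = 20·2/720 = 1/18.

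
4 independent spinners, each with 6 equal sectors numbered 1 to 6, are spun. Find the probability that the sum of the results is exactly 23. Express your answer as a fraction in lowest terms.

1/324

There are 6^4 = 1296 equally likely outcomes.
The number of ordered 4-tuples from {1,…,6} summing to 23 is 4.
P(sum = 23) = 4/1296 = 1/324.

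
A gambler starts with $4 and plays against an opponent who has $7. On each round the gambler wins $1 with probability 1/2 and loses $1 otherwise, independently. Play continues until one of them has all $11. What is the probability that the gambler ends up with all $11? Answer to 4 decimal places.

0.3636

With a fair step, P(i) = ½P(i−1) + ½P(i+1) with P(0)=0, P(11)=1 has the linear solution P(i) = i/11.
P(4) = 4/11 ≈ 0.3636.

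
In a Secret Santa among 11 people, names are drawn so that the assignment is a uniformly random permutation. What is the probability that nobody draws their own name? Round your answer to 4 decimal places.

0.3679

This is the derangement probability: permutations of 11 with no fixed point.
D(11) = 11! · (1 − 1/1! + 1/2! − ··· + (−1)^11/11!) = 14684570.
P = 14684570/39916800 = 1468457/3991680 ≈ 0.3679.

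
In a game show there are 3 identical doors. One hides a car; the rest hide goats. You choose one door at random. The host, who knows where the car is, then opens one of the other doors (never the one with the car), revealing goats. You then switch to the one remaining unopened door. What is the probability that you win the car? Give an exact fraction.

Your original door holds the car with probability 1/3, so the other 2 collectively hold it with probability 2/3.
The host can always find an empty door to open, so this doesn't change that 2/3; it is now spread over the 1 remaining unopened door.
P(win by switching) = (2/3) · (1/1) = 2/3.

2/3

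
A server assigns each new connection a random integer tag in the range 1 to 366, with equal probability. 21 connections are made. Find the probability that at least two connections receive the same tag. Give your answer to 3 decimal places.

It's easier to compute the probability that all 21 are distinct.
P(all distinct) = 366/366 · 365/366 · ··· · 346/366 ≈ 0.557.
So the probability of at least one match is 1 − 0.557 = 0.443.

0.443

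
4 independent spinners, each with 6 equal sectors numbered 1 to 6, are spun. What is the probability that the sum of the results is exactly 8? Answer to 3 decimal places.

There are 6^4 = 1296 equally likely outcomes.
The number of ordered 4-tuples from {1,…,6} summing to 8 is 35.
P(sum = 8) = 35/1296 ≈ 0.027.

0.027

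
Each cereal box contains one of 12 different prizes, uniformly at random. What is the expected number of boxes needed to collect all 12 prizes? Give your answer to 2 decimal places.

37.24

After i distinct types are collected, each trial gives a new one with probability (12−i)/12, so the expected wait for the next new type is 12/(12−i).
E = 12/12 + 12/11 + 12/10 + 12/9 + 12/8 + 12/7 + 12/6 + 12/5 + 12/4 + 12/3 + 12/2 + 12/1 = 86021/2310 ≈ 37.24.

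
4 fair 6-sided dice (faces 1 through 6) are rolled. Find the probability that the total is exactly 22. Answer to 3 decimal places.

There are 6^4 = 1296 equally likely outcomes.
The number of ordered 4-tuples from {1,…,6} summing to 22 is 10.
P(sum = 22) = 10/1296 = 5/648 ≈ 0.008.

0.008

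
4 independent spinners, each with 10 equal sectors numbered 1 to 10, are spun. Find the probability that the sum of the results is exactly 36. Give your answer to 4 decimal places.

There are 10^4 = 10000 equally likely outcomes.
The number of ordered 4-tuples from {1,…,10} summing to 36 is 35.
P(sum = 36) = 35/10000 = 7/2000 ≈ 0.0035.

0.0035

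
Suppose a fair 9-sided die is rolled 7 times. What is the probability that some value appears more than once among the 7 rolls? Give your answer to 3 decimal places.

P(all 7 different) = 9/9 · 8/9 · ··· · 3/9 ≈ 0.038.
P(at least two equal) = 1 − 0.038 = 0.962.

0.962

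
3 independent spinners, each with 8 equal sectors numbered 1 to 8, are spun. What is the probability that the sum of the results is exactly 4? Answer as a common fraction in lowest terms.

3/512

There are 8^3 = 512 equally likely outcomes.
The number of ordered 3-tuples from {1,…,8} summing to 4 is 3.
P(sum = 4) = 3/512.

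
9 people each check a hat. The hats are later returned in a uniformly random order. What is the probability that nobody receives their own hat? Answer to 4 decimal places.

0.3679

This is the derangement probability: permutations of 9 with no fixed point.
D(9) = 9! · (1 − 1/1! + 1/2! − ··· + (−1)^9/9!) = 133496.
P = 133496/362880 = 16687/45360 ≈ 0.3679.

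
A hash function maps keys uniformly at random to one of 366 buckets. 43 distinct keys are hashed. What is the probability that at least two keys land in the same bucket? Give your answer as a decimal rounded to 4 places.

0.9234

It's easier to compute the probability that all 43 are distinct.
P(all distinct) = 366/366 · 365/366 · ··· · 324/366 ≈ 0.0766.
So the probability of at least one match is 1 − 0.0766 = 0.9234.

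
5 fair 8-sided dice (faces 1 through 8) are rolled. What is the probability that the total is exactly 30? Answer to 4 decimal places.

There are 8^5 = 32768 equally likely outcomes.
The number of ordered 5-tuples from {1,…,8} summing to 30 is 926.
P(sum = 30) = 926/32768 = 463/16384 ≈ 0.0283.

0.0283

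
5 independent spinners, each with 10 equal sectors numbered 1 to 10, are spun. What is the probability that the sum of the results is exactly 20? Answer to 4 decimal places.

0.0325

There are 10^5 = 100000 equally likely outcomes.
The number of ordered 5-tuples from {1,…,10} summing to 20 is 3246.
P(sum = 20) = 3246/100000 = 1623/50000 ≈ 0.0325.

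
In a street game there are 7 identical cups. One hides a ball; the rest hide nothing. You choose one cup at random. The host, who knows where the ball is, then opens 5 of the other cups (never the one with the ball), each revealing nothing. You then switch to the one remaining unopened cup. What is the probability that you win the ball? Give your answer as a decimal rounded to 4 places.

Your original cup holds the ball with probability 1/7, so the other 6 collectively hold it with probability 6/7.
The host can always find 5 empty cups to open, so the reveals don't change that 6/7; it is now spread over the 1 remaining unopened cup.
P(win by switching) = (6/7) · (1/1) = 6/7 ≈ 0.8571.

0.8571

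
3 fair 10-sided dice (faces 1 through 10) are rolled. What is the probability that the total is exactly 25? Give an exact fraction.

21/1000

There are 10^3 = 1000 equally likely outcomes.
The number of ordered 3-tuples from {1,…,10} summing to 25 is 21.
P(sum = 25) = 21/1000.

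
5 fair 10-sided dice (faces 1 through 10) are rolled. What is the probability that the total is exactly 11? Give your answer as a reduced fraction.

21/10000

There are 10^5 = 100000 equally likely outcomes.
The number of ordered 5-tuples from {1,…,10} summing to 11 is 210.
P(sum = 11) = 210/100000 = 21/10000.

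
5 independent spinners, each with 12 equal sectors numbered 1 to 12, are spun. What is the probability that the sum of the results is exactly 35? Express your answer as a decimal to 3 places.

0.048

There are 12^5 = 248832 equally likely outcomes.
The number of ordered 5-tuples from {1,…,12} summing to 35 is 11901.
P(sum = 35) = 11901/248832 = 3967/82944 ≈ 0.048.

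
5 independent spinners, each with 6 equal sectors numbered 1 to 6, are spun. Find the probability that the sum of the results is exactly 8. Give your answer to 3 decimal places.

There are 6^5 = 7776 equally likely outcomes.
The number of ordered 5-tuples from {1,…,6} summing to 8 is 35.
P(sum = 8) = 35/7776 ≈ 0.005.

0.005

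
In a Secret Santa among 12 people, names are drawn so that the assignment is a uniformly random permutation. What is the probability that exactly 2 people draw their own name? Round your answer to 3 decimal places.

0.184

Choose which 2 of the 12 are fixed: C(12,2) = 66 ways.
The remaining 10 must have no fixed point: D(10) = 1334961.
P = 66·1334961/479001600 = 16481/89600 ≈ 0.184.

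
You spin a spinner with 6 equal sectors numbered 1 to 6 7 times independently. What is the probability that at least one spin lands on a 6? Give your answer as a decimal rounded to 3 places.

P(no spin lands on a 6) = (5/6)^7 ≈ 0.279.
P(at least one) = 1 − 0.279 = 0.721.

0.721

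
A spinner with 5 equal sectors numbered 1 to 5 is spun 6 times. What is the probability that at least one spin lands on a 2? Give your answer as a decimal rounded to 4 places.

P(no spin lands on a 2) = (4/5)^6 ≈ 0.2621.
P(at least one) = 1 − 0.2621 = 0.7379.

0.7379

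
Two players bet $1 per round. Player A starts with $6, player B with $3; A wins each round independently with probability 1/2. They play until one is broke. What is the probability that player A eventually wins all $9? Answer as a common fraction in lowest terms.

With a fair step, P(i) = ½P(i−1) + ½P(i+1) with P(0)=0, P(9)=1 has the linear solution P(i) = i/9.
P(6) = 6/9 = 2/3.

2/3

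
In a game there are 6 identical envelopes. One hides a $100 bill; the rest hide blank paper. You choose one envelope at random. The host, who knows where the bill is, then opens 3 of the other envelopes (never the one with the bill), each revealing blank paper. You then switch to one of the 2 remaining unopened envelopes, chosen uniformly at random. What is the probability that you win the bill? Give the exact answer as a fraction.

Your original envelope holds the bill with probability 1/6, so the other 5 collectively hold it with probability 5/6.
The host can always find 3 empty envelopes to open, so the reveals don't change that 5/6; it is now spread over the 2 remaining unopened envelopes.
P(win by switching) = (5/6) · (1/2) = 5/12.

5/12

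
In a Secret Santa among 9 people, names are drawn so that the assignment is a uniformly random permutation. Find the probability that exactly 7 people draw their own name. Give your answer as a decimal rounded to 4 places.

Choose which 7 of the 9 are fixed: C(9,7) = 36 ways.
The remaining 2 must have no fixed point: D(2) = 1.
P = 36·1/362880 = 1/10080 ≈ 0.0001.

0.0001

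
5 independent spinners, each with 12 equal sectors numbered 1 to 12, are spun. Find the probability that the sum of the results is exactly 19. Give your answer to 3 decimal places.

There are 12^5 = 248832 equally likely outcomes.
The number of ordered 5-tuples from {1,…,12} summing to 19 is 2985.
P(sum = 19) = 2985/248832 = 995/82944 ≈ 0.012.

0.012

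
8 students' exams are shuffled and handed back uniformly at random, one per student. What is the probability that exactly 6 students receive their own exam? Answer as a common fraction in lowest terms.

Choose which 6 of the 8 are fixed: C(8,6) = 28 ways.
The remaining 2 must have no fixed point: D(2) = 1.
P = 28·1/40320 = 1/1440.

1/1440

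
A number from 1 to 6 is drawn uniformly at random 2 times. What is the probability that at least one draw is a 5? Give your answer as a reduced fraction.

P(no draw is a 5) = (5/6)^2 = 25/36.
P(at least one) = 1 − 25/36 = 11/36.

11/36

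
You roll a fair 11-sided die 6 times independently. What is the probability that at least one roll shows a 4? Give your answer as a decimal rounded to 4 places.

0.4355

P(no roll shows a 4) = (10/11)^6 ≈ 0.5645.
P(at least one) = 1 − 0.5645 = 0.4355.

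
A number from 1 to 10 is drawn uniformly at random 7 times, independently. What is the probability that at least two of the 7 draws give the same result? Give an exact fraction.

2936/3125

P(all 7 different) = 10/10 · 9/10 · ··· · 4/10 = 189/3125.
P(at least two equal) = 1 − 189/3125 = 2936/3125.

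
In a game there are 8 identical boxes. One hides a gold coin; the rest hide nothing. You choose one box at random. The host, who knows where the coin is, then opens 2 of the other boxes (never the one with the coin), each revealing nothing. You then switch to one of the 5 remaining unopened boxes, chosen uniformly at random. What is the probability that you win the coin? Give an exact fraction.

Your original box holds the coin with probability 1/8, so the other 7 collectively hold it with probability 7/8.
The host can always find 2 empty boxes to open, so the reveals don't change that 7/8; it is now spread over the 5 remaining unopened boxes.
P(win by switching) = (7/8) · (1/5) = 7/40.

7/40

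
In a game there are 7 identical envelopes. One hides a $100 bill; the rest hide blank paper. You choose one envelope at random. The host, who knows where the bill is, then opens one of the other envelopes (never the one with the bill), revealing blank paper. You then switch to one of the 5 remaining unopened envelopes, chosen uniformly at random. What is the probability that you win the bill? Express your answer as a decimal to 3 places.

0.171

Your original envelope holds the bill with probability 1/7, so the other 6 collectively hold it with probability 6/7.
The host can always find an empty envelope to open, so this doesn't change that 6/7; it is now spread over the 5 remaining unopened envelopes.
P(win by switching) = (6/7) · (1/5) = 6/35 ≈ 0.171.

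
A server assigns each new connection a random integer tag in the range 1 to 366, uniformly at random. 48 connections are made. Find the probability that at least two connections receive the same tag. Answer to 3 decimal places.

It's easier to compute the probability that all 48 are distinct.
P(all distinct) = 366/366 · 365/366 · ··· · 319/366 ≈ 0.040.
So the probability of at least one match is 1 − 0.040 = 0.960.

0.960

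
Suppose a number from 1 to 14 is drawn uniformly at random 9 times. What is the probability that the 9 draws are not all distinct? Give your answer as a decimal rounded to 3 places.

P(all 9 different) = 14/14 · 13/14 · ··· · 6/14 ≈ 0.035.
P(at least two equal) = 1 − 0.035 = 0.965.

0.965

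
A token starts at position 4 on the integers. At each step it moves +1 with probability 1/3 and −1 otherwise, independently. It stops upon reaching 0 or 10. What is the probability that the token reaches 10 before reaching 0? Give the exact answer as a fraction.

Let r = q/p = (2/3)/(1/3) = 2. The recurrence P(i) = p·P(i+1) + q·P(i−1) with P(0)=0, P(10)=1 gives P(i) = (1 − r^i)/(1 − r^10).
P(4) = (1 − (2)^4) / (1 − (2)^10) = 5/341.

5/341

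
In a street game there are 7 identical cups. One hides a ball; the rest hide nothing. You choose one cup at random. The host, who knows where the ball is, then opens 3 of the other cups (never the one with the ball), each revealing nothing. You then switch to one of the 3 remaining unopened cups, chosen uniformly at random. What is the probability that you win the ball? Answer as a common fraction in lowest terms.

2/7

Your original cup holds the ball with probability 1/7, so the other 6 collectively hold it with probability 6/7.
The host can always find 3 empty cups to open, so the reveals don't change that 6/7; it is now spread over the 3 remaining unopened cups.
P(win by switching) = (6/7) · (1/3) = 2/7.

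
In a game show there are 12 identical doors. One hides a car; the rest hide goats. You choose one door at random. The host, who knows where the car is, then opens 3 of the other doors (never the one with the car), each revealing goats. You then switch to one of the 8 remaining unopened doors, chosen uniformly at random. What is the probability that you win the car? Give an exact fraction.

Your original door holds the car with probability 1/12, so the other 11 collectively hold it with probability 11/12.
The host can always find 3 empty doors to open, so the reveals don't change that 11/12; it is now spread over the 8 remaining unopened doors.
P(win by switching) = (11/12) · (1/8) = 11/96.

11/96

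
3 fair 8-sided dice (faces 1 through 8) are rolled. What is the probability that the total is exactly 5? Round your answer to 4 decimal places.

There are 8^3 = 512 equally likely outcomes.
The number of ordered 3-tuples from {1,…,8} summing to 5 is 6.
P(sum = 5) = 6/512 = 3/256 ≈ 0.0117.

0.0117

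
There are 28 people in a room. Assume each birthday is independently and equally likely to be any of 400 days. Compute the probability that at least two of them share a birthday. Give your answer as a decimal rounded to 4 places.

0.6199

It's easier to compute the probability that all 28 are distinct.
P(all distinct) = 400/400 · 399/400 · ··· · 373/400 ≈ 0.3801.
So the probability of at least one match is 1 − 0.3801 = 0.6199.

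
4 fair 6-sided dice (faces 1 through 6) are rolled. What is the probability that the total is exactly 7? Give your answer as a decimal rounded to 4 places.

0.0154

There are 6^4 = 1296 equally likely outcomes.
The number of ordered 4-tuples from {1,…,6} summing to 7 is 20.
P(sum = 7) = 20/1296 = 5/324 ≈ 0.0154.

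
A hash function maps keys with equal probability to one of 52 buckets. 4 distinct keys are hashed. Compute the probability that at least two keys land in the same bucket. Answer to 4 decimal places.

0.1114

It's easier to compute the probability that all 4 are distinct.
P(all distinct) = 52/52 · 51/52 · ··· · 49/52 ≈ 0.8886.
So the probability of at least one match is 1 − 0.8886 = 0.1114.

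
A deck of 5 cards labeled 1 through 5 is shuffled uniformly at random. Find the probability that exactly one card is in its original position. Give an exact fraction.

Choose which one is fixed: C(5,1) = 5 ways.
The remaining 4 must have no fixed point: D(4) = 9.
P = 5·9/120 = 3/8.

3/8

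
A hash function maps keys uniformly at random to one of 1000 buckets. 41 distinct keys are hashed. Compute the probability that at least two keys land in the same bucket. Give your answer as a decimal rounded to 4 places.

0.5645

It's easier to compute the probability that all 41 are distinct.
P(all distinct) = 1000/1000 · 999/1000 · ··· · 960/1000 ≈ 0.4355.
So the probability of at least one match is 1 − 0.4355 = 0.5645.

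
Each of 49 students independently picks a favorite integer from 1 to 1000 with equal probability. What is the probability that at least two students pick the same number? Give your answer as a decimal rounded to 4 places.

0.6974

It's easier to compute the probability that all 49 are distinct.
P(all distinct) = 1000/1000 · 999/1000 · ··· · 952/1000 ≈ 0.3026.
So the probability of at least one match is 1 − 0.3026 = 0.6974.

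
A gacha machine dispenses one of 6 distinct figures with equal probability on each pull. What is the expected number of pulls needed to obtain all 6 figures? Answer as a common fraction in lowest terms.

147/10

After i distinct types are collected, each trial gives a new one with probability (6−i)/6, so the expected wait for the next new type is 6/(6−i).
E = 6/6 + 6/5 + 6/4 + 6/3 + 6/2 + 6/1 = 147/10.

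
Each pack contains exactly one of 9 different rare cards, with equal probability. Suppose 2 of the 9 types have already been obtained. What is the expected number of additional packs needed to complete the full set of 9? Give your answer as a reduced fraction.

Starting from 2 distinct types, each trial gives a new one with probability (9−i)/9 when i types are held, so the wait for the next new type is 9/(9−i).
E = 9/7 + 9/6 + 9/5 + 9/4 + 9/3 + 9/2 + 9/1 = 3267/140.

3267/140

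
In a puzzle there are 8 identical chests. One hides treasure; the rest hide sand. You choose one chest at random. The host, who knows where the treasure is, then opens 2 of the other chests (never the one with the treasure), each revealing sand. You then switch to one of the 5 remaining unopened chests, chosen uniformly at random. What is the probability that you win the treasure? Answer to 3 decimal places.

Your original chest holds the treasure with probability 1/8, so the other 7 collectively hold it with probability 7/8.
The host can always find 2 empty chests to open, so the reveals don't change that 7/8; it is now spread over the 5 remaining unopened chests.
P(win by switching) = (7/8) · (1/5) = 7/40 ≈ 0.175.

0.175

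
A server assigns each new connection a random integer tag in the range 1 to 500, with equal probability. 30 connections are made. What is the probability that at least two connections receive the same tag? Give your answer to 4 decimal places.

It's easier to compute the probability that all 30 are distinct.
P(all distinct) = 500/500 · 499/500 · ··· · 471/500 ≈ 0.4116.
So the probability of at least one match is 1 − 0.4116 = 0.5884.

0.5884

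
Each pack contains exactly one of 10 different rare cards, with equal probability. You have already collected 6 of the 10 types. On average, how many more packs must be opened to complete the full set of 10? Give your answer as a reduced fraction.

125/6

Starting from 6 distinct types, each trial gives a new one with probability (10−i)/10 when i types are held, so the wait for the next new type is 10/(10−i).
E = 10/4 + 10/3 + 10/2 + 10/1 = 125/6.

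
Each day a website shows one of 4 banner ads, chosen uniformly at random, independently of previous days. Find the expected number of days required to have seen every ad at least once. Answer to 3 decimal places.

8.333

After i distinct types are collected, each trial gives a new one with probability (4−i)/4, so the expected wait for the next new type is 4/(4−i).
E = 4/4 + 4/3 + 4/2 + 4/1 = 25/3 ≈ 8.333.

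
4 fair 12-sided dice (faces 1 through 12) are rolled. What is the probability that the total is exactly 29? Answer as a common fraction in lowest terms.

There are 12^4 = 20736 equally likely outcomes.
The number of ordered 4-tuples from {1,…,12} summing to 29 is 1060.
P(sum = 29) = 1060/20736 = 265/5184.

265/5184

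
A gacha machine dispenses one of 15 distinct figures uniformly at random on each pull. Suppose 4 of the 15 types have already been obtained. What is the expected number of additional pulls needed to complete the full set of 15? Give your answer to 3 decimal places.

45.298

Starting from 4 distinct types, each trial gives a new one with probability (15−i)/15 when i types are held, so the wait for the next new type is 15/(15−i).
E = 15/11 + 15/10 + 15/9 + 15/8 + 15/7 + 15/6 + 15/5 + 15/4 + 15/3 + 15/2 + 15/1 = 83711/1848 ≈ 45.298.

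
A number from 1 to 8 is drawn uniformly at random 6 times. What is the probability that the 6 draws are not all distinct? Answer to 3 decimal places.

P(all 6 different) = 8/8 · 7/8 · ··· · 3/8 ≈ 0.077.
P(at least two equal) = 1 − 0.077 = 0.923.

0.923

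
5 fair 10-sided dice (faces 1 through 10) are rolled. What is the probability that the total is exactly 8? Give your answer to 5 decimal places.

There are 10^5 = 100000 equally likely outcomes.
The number of ordered 5-tuples from {1,…,10} summing to 8 is 35.
P(sum = 8) = 35/100000 = 7/20000 ≈ 0.00035.

0.00035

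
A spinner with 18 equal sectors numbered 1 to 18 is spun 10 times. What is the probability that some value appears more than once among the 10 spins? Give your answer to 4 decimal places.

0.9555

P(all 10 different) = 18/18 · 17/18 · ··· · 9/18 ≈ 0.0445.
P(at least two equal) = 1 − 0.0445 = 0.9555.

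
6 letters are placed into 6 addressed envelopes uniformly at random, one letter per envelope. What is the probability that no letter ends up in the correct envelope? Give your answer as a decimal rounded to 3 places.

This is the derangement probability: permutations of 6 with no fixed point.
D(6) = 6! · (1 − 1/1! + 1/2! − ··· + (−1)^6/6!) = 265.
P = 265/720 = 53/144 ≈ 0.368.

0.368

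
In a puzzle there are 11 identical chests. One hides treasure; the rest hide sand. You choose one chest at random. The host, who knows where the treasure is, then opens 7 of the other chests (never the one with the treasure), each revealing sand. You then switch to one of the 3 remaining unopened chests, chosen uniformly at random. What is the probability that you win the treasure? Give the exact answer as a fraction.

10/33

Your original chest holds the treasure with probability 1/11, so the other 10 collectively hold it with probability 10/11.
The host can always find 7 empty chests to open, so the reveals don't change that 10/11; it is now spread over the 3 remaining unopened chests.
P(win by switching) = (10/11) · (1/3) = 10/33.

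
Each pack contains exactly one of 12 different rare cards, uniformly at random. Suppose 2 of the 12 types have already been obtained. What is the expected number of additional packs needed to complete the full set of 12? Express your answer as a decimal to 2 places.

Starting from 2 distinct types, each trial gives a new one with probability (12−i)/12 when i types are held, so the wait for the next new type is 12/(12−i).
E = 12/10 + 12/9 + 12/8 + 12/7 + 12/6 + 12/5 + 12/4 + 12/3 + 12/2 + 12/1 = 7381/210 ≈ 35.15.

35.15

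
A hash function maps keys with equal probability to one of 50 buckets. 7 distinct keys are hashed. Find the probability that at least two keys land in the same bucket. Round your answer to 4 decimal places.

It's easier to compute the probability that all 7 are distinct.
P(all distinct) = 50/50 · 49/50 · ··· · 44/50 ≈ 0.6444.
So the probability of at least one match is 1 − 0.6444 = 0.3556.

0.3556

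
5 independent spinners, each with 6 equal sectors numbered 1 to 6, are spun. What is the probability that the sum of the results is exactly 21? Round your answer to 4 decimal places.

0.0694

There are 6^5 = 7776 equally likely outcomes.
The number of ordered 5-tuples from {1,…,6} summing to 21 is 540.
P(sum = 21) = 540/7776 = 5/72 ≈ 0.0694.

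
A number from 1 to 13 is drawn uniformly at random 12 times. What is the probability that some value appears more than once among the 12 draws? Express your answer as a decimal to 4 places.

0.9997

P(all 12 different) = 13/13 · 12/13 · ··· · 2/13 ≈ 0.0003.
P(at least two equal) = 1 − 0.0003 = 0.9997.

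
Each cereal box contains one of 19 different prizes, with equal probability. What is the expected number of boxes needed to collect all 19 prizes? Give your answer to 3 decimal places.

After i distinct types are collected, each trial gives a new one with probability (19−i)/19, so the expected wait for the next new type is 19/(19−i).
E = 19/19 + 19/18 + 19/17 + 19/16 + 19/15 + 19/14 + 19/13 + 19/12 + 19/11 + 19/10 + 19/9 + 19/8 + 19/7 + 19/6 + 19/5 + 19/4 + 19/3 + 19/2 + 19/1 = 275295799/4084080 ≈ 67.407.

67.407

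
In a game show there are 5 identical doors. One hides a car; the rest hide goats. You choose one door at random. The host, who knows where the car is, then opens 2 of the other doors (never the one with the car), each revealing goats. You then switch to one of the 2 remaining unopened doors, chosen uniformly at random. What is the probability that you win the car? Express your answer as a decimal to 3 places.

0.400

Your original door holds the car with probability 1/5, so the other 4 collectively hold it with probability 4/5.
The host can always find 2 empty doors to open, so the reveals don't change that 4/5; it is now spread over the 2 remaining unopened doors.
P(win by switching) = (4/5) · (1/2) = 2/5 ≈ 0.400.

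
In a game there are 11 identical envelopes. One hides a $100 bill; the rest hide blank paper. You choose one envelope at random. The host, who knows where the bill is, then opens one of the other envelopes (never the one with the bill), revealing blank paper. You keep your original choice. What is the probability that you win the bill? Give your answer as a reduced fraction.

1/11

The host can always open an empty envelope regardless of your choice, so this gives no information about your original envelope.
P(win by staying) = 1/11.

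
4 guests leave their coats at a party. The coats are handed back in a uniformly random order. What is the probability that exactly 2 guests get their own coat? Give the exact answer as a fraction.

Choose which 2 of the 4 are fixed: C(4,2) = 6 ways.
The remaining 2 must have no fixed point: D(2) = 1.
P = 6·1/24 = 1/4.

1/4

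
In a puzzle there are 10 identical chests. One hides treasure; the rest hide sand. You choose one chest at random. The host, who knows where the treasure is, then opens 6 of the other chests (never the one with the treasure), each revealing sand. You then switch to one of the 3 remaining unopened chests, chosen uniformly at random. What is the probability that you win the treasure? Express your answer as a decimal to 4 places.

Your original chest holds the treasure with probability 1/10, so the other 9 collectively hold it with probability 9/10.
The host can always find 6 empty chests to open, so the reveals don't change that 9/10; it is now spread over the 3 remaining unopened chests.
P(win by switching) = (9/10) · (1/3) = 3/10 ≈ 0.3000.

0.3000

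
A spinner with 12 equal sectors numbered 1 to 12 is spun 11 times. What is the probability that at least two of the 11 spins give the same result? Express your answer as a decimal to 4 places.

0.9994

P(all 11 different) = 12/12 · 11/12 · ··· · 2/12 ≈ 0.0006.
P(at least two equal) = 1 − 0.0006 = 0.9994.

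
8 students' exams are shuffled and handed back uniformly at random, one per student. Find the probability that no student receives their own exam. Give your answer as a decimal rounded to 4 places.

0.3679

This is the derangement probability: permutations of 8 with no fixed point.
D(8) = 8! · (1 − 1/1! + 1/2! − ··· + (−1)^8/8!) = 14833.
P = 14833/40320 = 2119/5760 ≈ 0.3679.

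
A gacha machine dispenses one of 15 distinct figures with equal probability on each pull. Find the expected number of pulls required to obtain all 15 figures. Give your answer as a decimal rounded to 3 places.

49.773

After i distinct types are collected, each trial gives a new one with probability (15−i)/15, so the expected wait for the next new type is 15/(15−i).
E = 15/15 + 15/14 + 15/13 + 15/12 + 15/11 + 15/10 + 15/9 + 15/8 + 15/7 + 15/6 + 15/5 + 15/4 + 15/3 + 15/2 + 15/1 = 1195757/24024 ≈ 49.773.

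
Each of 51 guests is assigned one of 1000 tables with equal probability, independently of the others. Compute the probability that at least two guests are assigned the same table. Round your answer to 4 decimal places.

It's easier to compute the probability that all 51 are distinct.
P(all distinct) = 1000/1000 · 999/1000 · ··· · 950/1000 ≈ 0.2733.
So the probability of at least one match is 1 − 0.2733 = 0.7267.

0.7267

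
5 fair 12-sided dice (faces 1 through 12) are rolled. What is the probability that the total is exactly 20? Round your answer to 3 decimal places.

There are 12^5 = 248832 equally likely outcomes.
The number of ordered 5-tuples from {1,…,12} summing to 20 is 3701.
P(sum = 20) = 3701/248832 ≈ 0.015.

0.015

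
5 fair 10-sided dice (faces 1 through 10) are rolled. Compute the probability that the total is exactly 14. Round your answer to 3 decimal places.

There are 10^5 = 100000 equally likely outcomes.
The number of ordered 5-tuples from {1,…,10} summing to 14 is 715.
P(sum = 14) = 715/100000 = 143/20000 ≈ 0.007.

0.007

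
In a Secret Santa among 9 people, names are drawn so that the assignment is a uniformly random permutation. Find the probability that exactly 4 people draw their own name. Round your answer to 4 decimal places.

0.0153

Choose which 4 of the 9 are fixed: C(9,4) = 126 ways.
The remaining 5 must have no fixed point: D(5) = 44.
P = 126·44/362880 = 11/720 ≈ 0.0153.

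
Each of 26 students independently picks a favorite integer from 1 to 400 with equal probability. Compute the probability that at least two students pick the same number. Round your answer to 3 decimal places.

0.564

It's easier to compute the probability that all 26 are distinct.
P(all distinct) = 400/400 · 399/400 · ··· · 375/400 ≈ 0.436.
So the probability of at least one match is 1 − 0.436 = 0.564.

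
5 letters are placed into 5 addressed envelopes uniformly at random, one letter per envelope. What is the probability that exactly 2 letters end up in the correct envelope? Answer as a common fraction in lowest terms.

1/6

Choose which 2 of the 5 are fixed: C(5,2) = 10 ways.
The remaining 3 must have no fixed point: D(3) = 2.
P = 10·2/120 = 1/6.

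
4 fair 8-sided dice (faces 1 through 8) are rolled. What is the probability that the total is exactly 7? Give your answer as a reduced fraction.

There are 8^4 = 4096 equally likely outcomes.
The number of ordered 4-tuples from {1,…,8} summing to 7 is 20.
P(sum = 7) = 20/4096 = 5/1024.

5/1024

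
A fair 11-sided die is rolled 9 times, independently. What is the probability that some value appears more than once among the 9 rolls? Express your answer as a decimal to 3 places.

0.992

P(all 9 different) = 11/11 · 10/11 · ··· · 3/11 ≈ 0.008.
P(at least two equal) = 1 − 0.008 = 0.992.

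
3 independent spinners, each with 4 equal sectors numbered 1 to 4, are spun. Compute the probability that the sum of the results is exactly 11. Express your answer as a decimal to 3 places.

There are 4^3 = 64 equally likely outcomes.
The number of ordered 3-tuples from {1,…,4} summing to 11 is 3.
P(sum = 11) = 3/64 ≈ 0.047.

0.047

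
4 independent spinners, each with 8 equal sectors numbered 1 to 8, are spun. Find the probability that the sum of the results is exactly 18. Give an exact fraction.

There are 8^4 = 4096 equally likely outcomes.
The number of ordered 4-tuples from {1,…,8} summing to 18 is 344.
P(sum = 18) = 344/4096 = 43/512.

43/512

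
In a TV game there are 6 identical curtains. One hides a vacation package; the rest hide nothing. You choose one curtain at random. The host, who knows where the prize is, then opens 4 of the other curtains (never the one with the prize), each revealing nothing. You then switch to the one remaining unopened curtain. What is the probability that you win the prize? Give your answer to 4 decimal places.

0.8333

Your original curtain holds the prize with probability 1/6, so the other 5 collectively hold it with probability 5/6.
The host can always find 4 empty curtains to open, so the reveals don't change that 5/6; it is now spread over the 1 remaining unopened curtain.
P(win by switching) = (5/6) · (1/1) = 5/6 ≈ 0.8333.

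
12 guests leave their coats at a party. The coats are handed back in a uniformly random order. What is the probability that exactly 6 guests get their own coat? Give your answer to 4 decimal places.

0.0005

Choose which 6 of the 12 are fixed: C(12,6) = 924 ways.
The remaining 6 must have no fixed point: D(6) = 265.
P = 924·265/479001600 = 53/103680 ≈ 0.0005.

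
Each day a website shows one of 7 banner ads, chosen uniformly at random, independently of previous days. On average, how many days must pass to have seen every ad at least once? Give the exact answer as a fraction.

363/20

After i distinct types are collected, each trial gives a new one with probability (7−i)/7, so the expected wait for the next new type is 7/(7−i).
E = 7/7 + 7/6 + 7/5 + 7/4 + 7/3 + 7/2 + 7/1 = 363/20.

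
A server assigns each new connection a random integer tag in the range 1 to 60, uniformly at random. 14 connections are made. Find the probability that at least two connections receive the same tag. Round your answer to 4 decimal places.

0.8070

It's easier to compute the probability that all 14 are distinct.
P(all distinct) = 60/60 · 59/60 · ··· · 47/60 ≈ 0.1930.
So the probability of at least one match is 1 − 0.1930 = 0.8070.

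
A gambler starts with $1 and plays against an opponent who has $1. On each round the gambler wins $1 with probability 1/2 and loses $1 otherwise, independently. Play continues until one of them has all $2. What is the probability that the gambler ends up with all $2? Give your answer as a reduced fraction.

1/2

With a fair step, P(i) = ½P(i−1) + ½P(i+1) with P(0)=0, P(2)=1 has the linear solution P(i) = i/2.
P(1) = 1/2.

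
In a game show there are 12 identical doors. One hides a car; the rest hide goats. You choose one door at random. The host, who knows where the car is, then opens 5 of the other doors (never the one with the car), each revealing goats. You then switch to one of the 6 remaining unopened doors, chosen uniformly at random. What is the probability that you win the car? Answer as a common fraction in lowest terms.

11/72

Your original door holds the car with probability 1/12, so the other 11 collectively hold it with probability 11/12.
The host can always find 5 empty doors to open, so the reveals don't change that 11/12; it is now spread over the 6 remaining unopened doors.
P(win by switching) = (11/12) · (1/6) = 11/72.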